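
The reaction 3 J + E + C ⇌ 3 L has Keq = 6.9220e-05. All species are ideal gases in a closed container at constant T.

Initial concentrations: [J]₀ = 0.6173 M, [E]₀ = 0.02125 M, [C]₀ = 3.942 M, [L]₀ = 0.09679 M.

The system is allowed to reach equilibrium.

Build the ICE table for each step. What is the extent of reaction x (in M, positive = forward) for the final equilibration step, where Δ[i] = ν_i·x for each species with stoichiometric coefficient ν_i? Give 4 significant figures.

Q₀ = 0.04602 vs Keq = 6.9220e-05 ⇒ Q>K, reverse
Step 1:
                    J           E           C           L
  I            0.6173     0.02125       3.942     0.09679
  C           0.08031     0.02677     0.02677    -0.08031
  E            0.6976     0.04802       3.969     0.01648
  solve Keq expr → x = -0.02677; check Q = 6.9220e-05

x = -0.02677 M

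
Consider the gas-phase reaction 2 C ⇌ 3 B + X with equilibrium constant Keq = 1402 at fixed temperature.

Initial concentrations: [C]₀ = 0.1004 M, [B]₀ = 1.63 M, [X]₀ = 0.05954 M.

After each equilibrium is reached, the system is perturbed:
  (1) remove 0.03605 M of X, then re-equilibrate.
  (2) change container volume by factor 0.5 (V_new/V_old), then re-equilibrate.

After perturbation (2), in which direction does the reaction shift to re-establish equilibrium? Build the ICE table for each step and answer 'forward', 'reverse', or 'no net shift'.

Direction: reverse

Q₀ = 25.58 vs Keq = 1402 ⇒ Q<K, forward
Step 1:
                  C         B         X
  Initial    0.1004      1.63   0.05954
  Change   -0.08083    0.1212   0.04042
  Equil     0.01957     1.751   0.09996
  solve Keq expr → x = 0.04042; check Q = 1402
Then remove 0.03605 M of X.
Step 2:
                  C         B         X
  Initial   0.01957     1.751   0.06391
  Change  -0.003627  0.005441  0.001814
  Equil     0.01594     1.757   0.06572
  solve Keq expr → x = 0.001814; check Q = 1402
Then change container volume by factor 0.5 (V_new/V_old).
Step 3:
                  C         B         X
  Initial   0.03188     3.513    0.1314
  Change    0.02741  -0.04111   -0.0137
  Equil     0.05929     3.472    0.1177
  solve Keq expr → x = -0.0137; check Q = 1402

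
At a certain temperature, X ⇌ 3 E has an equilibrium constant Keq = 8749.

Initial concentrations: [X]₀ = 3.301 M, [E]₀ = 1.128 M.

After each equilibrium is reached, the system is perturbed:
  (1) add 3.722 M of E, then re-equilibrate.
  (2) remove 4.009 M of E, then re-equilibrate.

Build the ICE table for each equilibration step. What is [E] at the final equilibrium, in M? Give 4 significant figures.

[E]_eq = 10.36 M

Q₀ = 0.4348 vs Keq = 8749 ⇒ Q<K, forward
Step 1:
                    X           E
  I             3.301       1.128
  C            -3.164       9.492
  E            0.1369       10.62
  solve Keq expr → x = 3.164; check Q = 8749
Then add 3.722 M of E.
Step 2:
                    X           E
  I            0.1369       14.34
  C            0.1663     -0.4989
  E            0.3032       13.84
  solve Keq expr → x = -0.1663; check Q = 8749
Then remove 4.009 M of E.
Step 3:
                    X           E
  I            0.3032       9.834
  C            -0.176      0.5281
  E            0.1272       10.36
  solve Keq expr → x = 0.176; check Q = 8749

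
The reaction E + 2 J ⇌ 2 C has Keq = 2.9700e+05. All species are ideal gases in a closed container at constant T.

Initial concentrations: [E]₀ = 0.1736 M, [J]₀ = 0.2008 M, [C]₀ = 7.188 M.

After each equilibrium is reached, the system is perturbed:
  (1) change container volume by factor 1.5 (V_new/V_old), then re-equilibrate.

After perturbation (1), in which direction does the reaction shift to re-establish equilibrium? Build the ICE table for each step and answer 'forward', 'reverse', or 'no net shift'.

Direction: reverse

Q₀ = 7381 vs Keq = 2.9700e+05 ⇒ Q<K, forward
Step 1:
                    E           J           C
  init         0.1736      0.2008       7.188
  Δ          -0.07854     -0.1571      0.1571
  eq          0.09506     0.04371       7.345
  solve Keq expr → x = 0.07854; check Q = 2.9700e+05
Then change container volume by factor 1.5 (V_new/V_old).
Step 2:
                    E           J           C
  init        0.06337     0.02914       4.897
  Δ          0.002864    0.005729   -0.005729
  eq          0.06624     0.03487       4.891
  solve Keq expr → x = -0.002864; check Q = 2.9700e+05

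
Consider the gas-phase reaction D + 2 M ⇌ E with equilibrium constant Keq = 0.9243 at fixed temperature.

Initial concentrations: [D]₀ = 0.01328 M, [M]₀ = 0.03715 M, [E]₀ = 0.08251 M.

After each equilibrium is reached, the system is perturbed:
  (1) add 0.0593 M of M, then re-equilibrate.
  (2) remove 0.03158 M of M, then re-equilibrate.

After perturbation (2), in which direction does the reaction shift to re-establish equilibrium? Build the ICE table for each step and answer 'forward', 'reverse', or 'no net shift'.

Q₀ = 4502 vs Keq = 0.9243 ⇒ Q>K, reverse
Step 1:
                    D           M           E
  I           0.01328     0.03715     0.08251
  C           0.07924      0.1585    -0.07924
  E           0.09252      0.1956    0.003273
  solve Keq expr → x = -0.07924; check Q = 0.9243
Then add 0.0593 M of M.
Step 2:
                    D           M           E
  I           0.09252      0.2549    0.003273
  C         -0.001996   -0.003992    0.001996
  E           0.09052      0.2509    0.005268
  solve Keq expr → x = 0.001996; check Q = 0.9243
Then remove 0.03158 M of M.
Step 3:
                    D           M           E
  I           0.09052      0.2194    0.005268
  C           0.00111    0.002221    -0.00111
  E           0.09163      0.2216    0.004158
  solve Keq expr → x = -0.00111; check Q = 0.9243

Direction: reverse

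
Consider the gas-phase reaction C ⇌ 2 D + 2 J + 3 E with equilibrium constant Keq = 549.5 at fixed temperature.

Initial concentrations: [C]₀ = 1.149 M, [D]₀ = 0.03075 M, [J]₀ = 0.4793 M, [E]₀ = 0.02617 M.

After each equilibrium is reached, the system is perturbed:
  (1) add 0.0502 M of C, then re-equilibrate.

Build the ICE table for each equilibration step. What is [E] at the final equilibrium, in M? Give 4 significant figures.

[E]_eq = 2.508 M

Q₀ = 3.3884e-09 vs Keq = 549.5 ⇒ Q<K, forward
Step 1:
                    C           D           J           E
  Initial       1.149     0.03075      0.4793     0.02617
  Change      -0.8142       1.628       1.628       2.443
  Equil        0.3348       1.659       2.108       2.469
  solve Keq expr → x = 0.8142; check Q = 549.5
Then add 0.0502 M of C.
Step 2:
                    C           D           J           E
  Initial       0.385       1.659       2.108       2.469
  Change     -0.01326     0.02652     0.02652     0.03977
  Equil        0.3718       1.686       2.134       2.508
  solve Keq expr → x = 0.01326; check Q = 549.5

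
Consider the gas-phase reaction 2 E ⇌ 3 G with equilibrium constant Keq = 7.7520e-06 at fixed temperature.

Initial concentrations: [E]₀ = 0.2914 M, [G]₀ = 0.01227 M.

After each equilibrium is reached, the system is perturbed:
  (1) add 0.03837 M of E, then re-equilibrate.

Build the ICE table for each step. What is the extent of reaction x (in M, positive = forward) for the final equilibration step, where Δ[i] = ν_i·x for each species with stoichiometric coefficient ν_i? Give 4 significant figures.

x = 2.4551e-04 M

Q₀ = 2.1755e-05 vs Keq = 7.7520e-06 ⇒ Q>K, reverse
Step 1:
                  E         G
  Initial    0.2914   0.01227
  Change    0.00235 -0.003524
  Equil      0.2937  0.008746
  solve Keq expr → x = -0.001175; check Q = 7.7520e-06
Then add 0.03837 M of E.
Step 2:
                  E         G
  Initial    0.3321  0.008746
  Change  -4.9102e-04 7.3653e-04
  Equil      0.3316  0.009482
  solve Keq expr → x = 2.4551e-04; check Q = 7.7520e-06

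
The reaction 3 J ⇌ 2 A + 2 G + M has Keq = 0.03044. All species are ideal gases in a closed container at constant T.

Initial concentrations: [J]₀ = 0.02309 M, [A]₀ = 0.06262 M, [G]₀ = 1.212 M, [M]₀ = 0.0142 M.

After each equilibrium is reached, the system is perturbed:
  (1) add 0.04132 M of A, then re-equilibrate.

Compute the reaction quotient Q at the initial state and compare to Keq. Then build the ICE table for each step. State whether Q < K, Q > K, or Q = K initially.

Q₀ = 6.644; Q > K (proceeds reverse)

Q₀ = 6.644 vs Keq = 0.03044 ⇒ Q>K, reverse
Step 1:
                    J           A           G           M
  init        0.02309     0.06262       1.212      0.0142
  Δ           0.03464    -0.02309    -0.02309    -0.01155
  eq          0.05773     0.03953       1.189    0.002653
  solve Keq expr → x = -0.01155; check Q = 0.03044
Then add 0.04132 M of A.
Step 2:
                    J           A           G           M
  init        0.05773     0.08085       1.189    0.002653
  Δ          0.005245   -0.003496   -0.003496   -0.001748
  eq          0.06298     0.07735       1.185  9.0437e-04
  solve Keq expr → x = -0.001748; check Q = 0.03044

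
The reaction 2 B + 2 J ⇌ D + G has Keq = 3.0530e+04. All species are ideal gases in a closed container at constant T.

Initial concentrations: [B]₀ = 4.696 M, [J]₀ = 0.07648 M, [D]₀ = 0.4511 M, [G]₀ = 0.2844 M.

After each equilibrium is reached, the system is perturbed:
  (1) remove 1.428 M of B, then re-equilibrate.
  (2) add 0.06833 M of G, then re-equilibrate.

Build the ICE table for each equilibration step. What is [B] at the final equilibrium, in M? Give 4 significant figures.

[B]_eq = 3.192 M

Q₀ = 0.9946 vs Keq = 3.0530e+04 ⇒ Q<K, forward
Step 1:
                  B         J         D         G
  Initial     4.696   0.07648    0.4511    0.2844
  Change   -0.07599  -0.07599   0.03799   0.03799
  Equil        4.62 4.9191e-04    0.4891    0.3224
  solve Keq expr → x = 0.03799; check Q = 3.0530e+04
Then remove 1.428 M of B.
Step 2:
                  B         J         D         G
  Initial     3.192 4.9191e-04    0.4891    0.3224
  Change  2.1981e-04 2.1981e-04 -1.0991e-04 -1.0991e-04
  Equil       3.192 7.1172e-04     0.489    0.3223
  solve Keq expr → x = -1.0991e-04; check Q = 3.0530e+04
Then add 0.06833 M of G.
Step 3:
                  B         J         D         G
  Initial     3.192 7.1172e-04     0.489    0.3906
  Change  7.1742e-05 7.1742e-05 -3.5871e-05 -3.5871e-05
  Equil       3.192 7.8346e-04    0.4889    0.3906
  solve Keq expr → x = -3.5871e-05; check Q = 3.0530e+04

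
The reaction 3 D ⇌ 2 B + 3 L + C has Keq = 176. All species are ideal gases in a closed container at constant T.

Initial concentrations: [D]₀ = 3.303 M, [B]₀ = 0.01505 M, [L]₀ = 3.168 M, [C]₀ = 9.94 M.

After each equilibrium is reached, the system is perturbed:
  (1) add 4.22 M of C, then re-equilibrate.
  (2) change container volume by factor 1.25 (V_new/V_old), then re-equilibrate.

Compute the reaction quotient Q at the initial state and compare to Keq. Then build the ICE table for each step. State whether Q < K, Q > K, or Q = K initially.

Q₀ = 0.001987; Q < K (proceeds forward)

Q₀ = 0.001987 vs Keq = 176 ⇒ Q<K, forward
Step 1:
                  D         B         L         C
  Initial     3.303   0.01505     3.168      9.94
  Change     -1.484    0.9893     1.484    0.4946
  Equil       1.819     1.004     4.652     10.43
  solve Keq expr → x = 0.4946; check Q = 176
Then add 4.22 M of C.
Step 2:
                  D         B         L         C
  Initial     1.819     1.004     4.652     14.65
  Change    0.09297  -0.06198  -0.09297  -0.03099
  Equil       1.912    0.9423     4.559     14.62
  solve Keq expr → x = -0.03099; check Q = 176
Then change container volume by factor 1.25 (V_new/V_old).
Step 3:
                  D         B         L         C
  Initial      1.53    0.7539     3.647      11.7
  Change    -0.1468   0.09788    0.1468   0.04894
  Equil       1.383    0.8517     3.794     11.75
  solve Keq expr → x = 0.04894; check Q = 176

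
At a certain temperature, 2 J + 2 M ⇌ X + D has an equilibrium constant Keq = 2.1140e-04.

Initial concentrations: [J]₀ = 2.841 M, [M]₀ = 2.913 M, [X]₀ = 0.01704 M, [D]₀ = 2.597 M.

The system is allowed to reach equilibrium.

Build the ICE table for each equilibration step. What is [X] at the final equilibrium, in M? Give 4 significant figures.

[X]_eq = 0.005777 M

Q₀ = 6.4613e-04 vs Keq = 2.1140e-04 ⇒ Q>K, reverse
Step 1:
                  J         M         X         D
  I           2.841     2.913   0.01704     2.597
  C         0.02253   0.02253  -0.01126  -0.01126
  E           2.864     2.936  0.005777     2.586
  solve Keq expr → x = -0.01126; check Q = 2.1140e-04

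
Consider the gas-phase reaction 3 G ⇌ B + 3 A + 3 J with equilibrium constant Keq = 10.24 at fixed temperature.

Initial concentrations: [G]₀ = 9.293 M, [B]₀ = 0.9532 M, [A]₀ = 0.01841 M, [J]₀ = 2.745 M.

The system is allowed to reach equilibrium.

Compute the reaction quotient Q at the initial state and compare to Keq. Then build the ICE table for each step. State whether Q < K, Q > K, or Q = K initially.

Q₀ = 1.5329e-07 vs Keq = 10.24 ⇒ Q<K, forward
Step 1:
                   G          B          A          J
  Initial      9.293     0.9532    0.01841      2.745
  Change      -2.397      0.799      2.397      2.397
  Equil        6.896      1.752      2.416      5.142
  solve Keq expr → x = 0.799; check Q = 10.24

Q₀ = 1.5329e-07; Q < K (proceeds forward)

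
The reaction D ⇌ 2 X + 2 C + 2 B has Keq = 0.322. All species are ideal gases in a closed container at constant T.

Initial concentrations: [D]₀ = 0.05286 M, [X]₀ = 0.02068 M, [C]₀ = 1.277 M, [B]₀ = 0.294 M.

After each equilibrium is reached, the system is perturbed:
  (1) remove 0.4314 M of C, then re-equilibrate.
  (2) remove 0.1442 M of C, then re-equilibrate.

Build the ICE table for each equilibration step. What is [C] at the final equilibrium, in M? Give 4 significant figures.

[C]_eq = 0.7987 M

Q₀ = 0.00114 vs Keq = 0.322 ⇒ Q<K, forward
Step 1:
                    D           X           C           B
  Initial     0.05286     0.02068       1.277       0.294
  Change     -0.04325     0.08651     0.08651     0.08651
  Equil      0.009605      0.1072       1.364      0.3805
  solve Keq expr → x = 0.04325; check Q = 0.322
Then remove 0.4314 M of C.
Step 2:
                    D           X           C           B
  Initial    0.009605      0.1072      0.9321      0.3805
  Change    -0.004085     0.00817     0.00817     0.00817
  Equil       0.00552      0.1154      0.9403      0.3887
  solve Keq expr → x = 0.004085; check Q = 0.322
Then remove 0.1442 M of C.
Step 3:
                    D           X           C           B
  Initial     0.00552      0.1154      0.7961      0.3887
  Change      -0.0013      0.0026      0.0026      0.0026
  Equil       0.00422       0.118      0.7987      0.3913
  solve Keq expr → x = 0.0013; check Q = 0.322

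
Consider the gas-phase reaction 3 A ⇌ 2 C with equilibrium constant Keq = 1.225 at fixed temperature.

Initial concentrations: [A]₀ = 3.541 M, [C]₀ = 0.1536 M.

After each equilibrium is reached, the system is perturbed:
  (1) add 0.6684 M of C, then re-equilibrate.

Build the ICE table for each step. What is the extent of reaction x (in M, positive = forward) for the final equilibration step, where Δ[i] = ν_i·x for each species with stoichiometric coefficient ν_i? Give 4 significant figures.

Q₀ = 5.3138e-04 vs Keq = 1.225 ⇒ Q<K, forward
Step 1:
                   A          C
  init         3.541     0.1536
  Δ           -2.238      1.492
  eq           1.303      1.646
  solve Keq expr → x = 0.7461; check Q = 1.225
Then add 0.6684 M of C.
Step 2:
                   A          C
  init         1.303      2.314
  Δ           0.2522    -0.1681
  eq           1.555      2.146
  solve Keq expr → x = -0.08406; check Q = 1.225

x = -0.08406 M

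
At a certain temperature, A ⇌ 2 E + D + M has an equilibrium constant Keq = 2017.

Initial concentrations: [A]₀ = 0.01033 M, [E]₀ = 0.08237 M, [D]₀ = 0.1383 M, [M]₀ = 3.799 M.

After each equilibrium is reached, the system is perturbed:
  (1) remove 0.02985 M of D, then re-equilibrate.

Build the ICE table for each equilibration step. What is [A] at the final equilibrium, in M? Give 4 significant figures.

[A]_eq = 2.3810e-06 M

Q₀ = 0.3451 vs Keq = 2017 ⇒ Q<K, forward
Step 1:
                   A          E          D          M
  I          0.01033    0.08237     0.1383      3.799
  C         -0.01033    0.02065    0.01033    0.01033
  E       2.9793e-06      0.103     0.1486      3.809
  solve Keq expr → x = 0.01033; check Q = 2017
Then remove 0.02985 M of D.
Step 2:
                   A          E          D          M
  I       2.9793e-06      0.103     0.1188      3.809
  C       -5.9829e-07 1.1966e-06 5.9829e-07 5.9829e-07
  E       2.3810e-06      0.103     0.1188      3.809
  solve Keq expr → x = 5.9829e-07; check Q = 2017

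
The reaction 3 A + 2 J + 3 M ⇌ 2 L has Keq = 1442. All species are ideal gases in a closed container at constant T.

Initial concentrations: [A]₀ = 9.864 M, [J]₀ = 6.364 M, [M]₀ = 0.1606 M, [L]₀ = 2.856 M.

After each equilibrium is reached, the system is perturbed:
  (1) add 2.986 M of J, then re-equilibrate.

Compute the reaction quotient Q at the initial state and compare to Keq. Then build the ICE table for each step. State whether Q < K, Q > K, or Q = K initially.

Q₀ = 0.05066; Q < K (proceeds forward)

Q₀ = 0.05066 vs Keq = 1442 ⇒ Q<K, forward
Step 1:
                    A           J           M           L
  init          9.864       6.364      0.1606       2.856
  Δ           -0.1551     -0.1034     -0.1551      0.1034
  eq            9.709       6.261    0.005532       2.959
  solve Keq expr → x = 0.05169; check Q = 1442
Then add 2.986 M of J.
Step 2:
                    A           J           M           L
  init          9.709       9.247    0.005532       2.959
  Δ         -0.001265 -8.4326e-04   -0.001265  8.4326e-04
  eq            9.708       9.246    0.004267        2.96
  solve Keq expr → x = 4.2163e-04; check Q = 1442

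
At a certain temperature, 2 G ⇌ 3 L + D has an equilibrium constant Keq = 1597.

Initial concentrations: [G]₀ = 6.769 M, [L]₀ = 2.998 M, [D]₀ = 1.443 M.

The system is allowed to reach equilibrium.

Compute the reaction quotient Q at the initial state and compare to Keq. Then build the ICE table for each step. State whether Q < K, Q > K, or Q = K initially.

Q₀ = 0.8486 vs Keq = 1597 ⇒ Q<K, forward
Step 1:
                    G           L           D
  Initial       6.769       2.998       1.443
  Change       -5.054        7.58       2.527
  Equil         1.715       10.58        3.97
  solve Keq expr → x = 2.527; check Q = 1597

Q₀ = 0.8486; Q < K (proceeds forward)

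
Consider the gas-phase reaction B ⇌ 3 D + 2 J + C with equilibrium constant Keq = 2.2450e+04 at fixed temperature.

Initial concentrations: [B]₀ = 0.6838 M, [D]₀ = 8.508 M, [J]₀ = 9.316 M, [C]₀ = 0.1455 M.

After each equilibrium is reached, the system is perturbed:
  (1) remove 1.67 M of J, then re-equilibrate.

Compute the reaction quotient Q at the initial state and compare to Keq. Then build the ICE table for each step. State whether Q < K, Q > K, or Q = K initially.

Q₀ = 1.1373e+04; Q < K (proceeds forward)

Q₀ = 1.1373e+04 vs Keq = 2.2450e+04 ⇒ Q<K, forward
Step 1:
                   B          D          J          C
  init        0.6838      8.508      9.316     0.1455
  Δ            -0.08       0.24       0.16       0.08
  eq          0.6038      8.748      9.476     0.2255
  solve Keq expr → x = 0.08; check Q = 2.2450e+04
Then remove 1.67 M of J.
Step 2:
                   B          D          J          C
  init        0.6038      8.748      7.806     0.2255
  Δ         -0.05354     0.1606     0.1071    0.05354
  eq          0.5503      8.909      7.913      0.279
  solve Keq expr → x = 0.05354; check Q = 2.2450e+04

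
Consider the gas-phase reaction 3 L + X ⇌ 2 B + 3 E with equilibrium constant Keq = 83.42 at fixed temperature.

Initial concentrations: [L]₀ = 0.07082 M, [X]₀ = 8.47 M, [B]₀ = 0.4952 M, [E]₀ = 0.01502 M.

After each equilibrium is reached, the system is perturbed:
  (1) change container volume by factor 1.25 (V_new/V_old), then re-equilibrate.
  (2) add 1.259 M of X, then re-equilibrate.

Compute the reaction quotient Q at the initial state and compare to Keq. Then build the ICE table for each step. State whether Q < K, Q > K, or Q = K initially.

Q₀ = 2.7620e-04 vs Keq = 83.42 ⇒ Q<K, forward
Step 1:
                   L          X          B          E
  Initial    0.07082       8.47     0.4952    0.01502
  Change    -0.06488   -0.02163    0.04325    0.06488
  Equil     0.005942      8.448     0.5385     0.0799
  solve Keq expr → x = 0.02163; check Q = 83.42
Then change container volume by factor 1.25 (V_new/V_old).
Step 2:
                   L          X          B          E
  Initial   0.004754      6.759     0.4308    0.06392
  Change  -3.1738e-04 -1.0579e-04 2.1158e-04 3.1738e-04
  Equil     0.004436      6.759      0.431    0.06424
  solve Keq expr → x = 1.0579e-04; check Q = 83.42
Then add 1.259 M of X.
Step 3:
                   L          X          B          E
  Initial   0.004436      8.018      0.431    0.06424
  Change  -2.2957e-04 -7.6524e-05 1.5305e-04 2.2957e-04
  Equil     0.004207      8.018     0.4311    0.06447
  solve Keq expr → x = 7.6524e-05; check Q = 83.42

Q₀ = 2.7620e-04; Q < K (proceeds forward)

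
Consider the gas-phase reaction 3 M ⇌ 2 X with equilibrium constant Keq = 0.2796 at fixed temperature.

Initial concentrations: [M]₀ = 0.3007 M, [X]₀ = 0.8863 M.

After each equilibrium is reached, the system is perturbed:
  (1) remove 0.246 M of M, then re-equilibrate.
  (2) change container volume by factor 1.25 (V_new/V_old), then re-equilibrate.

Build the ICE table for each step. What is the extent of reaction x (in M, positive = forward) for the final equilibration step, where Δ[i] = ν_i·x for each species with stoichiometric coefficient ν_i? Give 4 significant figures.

x = -0.008251 M

Q₀ = 28.89 vs Keq = 0.2796 ⇒ Q>K, reverse
Step 1:
                    M           X
  Initial      0.3007      0.8863
  Change       0.6241     -0.4161
  Equil        0.9248      0.4702
  solve Keq expr → x = -0.208; check Q = 0.2796
Then remove 0.246 M of M.
Step 2:
                    M           X
  Initial      0.6788      0.4702
  Change       0.1293    -0.08617
  Equil         0.808      0.3841
  solve Keq expr → x = -0.04309; check Q = 0.2796
Then change container volume by factor 1.25 (V_new/V_old).
Step 3:
                    M           X
  Initial      0.6464      0.3073
  Change      0.02475     -0.0165
  Equil        0.6712      0.2908
  solve Keq expr → x = -0.008251; check Q = 0.2796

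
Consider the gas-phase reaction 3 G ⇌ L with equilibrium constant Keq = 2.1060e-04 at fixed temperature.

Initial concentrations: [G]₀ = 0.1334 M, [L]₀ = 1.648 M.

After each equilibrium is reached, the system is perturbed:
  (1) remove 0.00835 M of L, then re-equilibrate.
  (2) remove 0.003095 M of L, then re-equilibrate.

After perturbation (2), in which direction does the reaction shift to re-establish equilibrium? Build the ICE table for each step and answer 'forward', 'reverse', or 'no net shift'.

Q₀ = 694.2 vs Keq = 2.1060e-04 ⇒ Q>K, reverse
Step 1:
                  G         L
  I          0.1334     1.648
  C           4.865    -1.622
  E           4.998    0.0263
  solve Keq expr → x = -1.622; check Q = 2.1060e-04
Then remove 0.00835 M of L.
Step 2:
                  G         L
  I           4.998   0.01795
  C        -0.02392  0.007974
  E           4.975   0.02593
  solve Keq expr → x = 0.007974; check Q = 2.1060e-04
Then remove 0.003095 M of L.
Step 3:
                  G         L
  I           4.975   0.02283
  C        -0.00887  0.002957
  E           4.966   0.02579
  solve Keq expr → x = 0.002957; check Q = 2.1060e-04

Direction: forward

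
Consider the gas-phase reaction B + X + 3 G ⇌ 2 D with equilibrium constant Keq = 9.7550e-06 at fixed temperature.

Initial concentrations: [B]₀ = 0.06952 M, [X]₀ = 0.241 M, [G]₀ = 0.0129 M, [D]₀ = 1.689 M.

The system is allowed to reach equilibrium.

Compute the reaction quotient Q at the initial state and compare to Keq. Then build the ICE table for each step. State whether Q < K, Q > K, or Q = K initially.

Q₀ = 7.9316e+07; Q > K (proceeds reverse)

Q₀ = 7.9316e+07 vs Keq = 9.7550e-06 ⇒ Q>K, reverse
Step 1:
                  B         X         G         D
  I         0.06952     0.241    0.0129     1.689
  C          0.8383    0.8383     2.515    -1.677
  E          0.9078     1.079     2.528   0.01242
  solve Keq expr → x = -0.8383; check Q = 9.7550e-06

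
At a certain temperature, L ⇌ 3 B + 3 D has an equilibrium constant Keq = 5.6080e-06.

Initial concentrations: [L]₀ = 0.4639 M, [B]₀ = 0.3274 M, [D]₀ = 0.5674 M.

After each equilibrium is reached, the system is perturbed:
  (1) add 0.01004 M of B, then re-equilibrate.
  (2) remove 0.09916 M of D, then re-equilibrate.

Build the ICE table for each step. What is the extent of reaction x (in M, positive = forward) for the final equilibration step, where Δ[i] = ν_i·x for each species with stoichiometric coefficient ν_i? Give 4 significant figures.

x = 0.006663 M

Q₀ = 0.01382 vs Keq = 5.6080e-06 ⇒ Q>K, reverse
Step 1:
                    L           B           D
  I            0.4639      0.3274      0.5674
  C           0.09236     -0.2771     -0.2771
  E            0.5563     0.05033      0.2903
  solve Keq expr → x = -0.09236; check Q = 5.6080e-06
Then add 0.01004 M of B.
Step 2:
                    L           B           D
  I            0.5563     0.06037      0.2903
  C          0.002815   -0.008445   -0.008445
  E            0.5591     0.05192      0.2819
  solve Keq expr → x = -0.002815; check Q = 5.6080e-06
Then remove 0.09916 M of D.
Step 3:
                    L           B           D
  I            0.5591     0.05192      0.1827
  C         -0.006663     0.01999     0.01999
  E            0.5524     0.07191      0.2027
  solve Keq expr → x = 0.006663; check Q = 5.6080e-06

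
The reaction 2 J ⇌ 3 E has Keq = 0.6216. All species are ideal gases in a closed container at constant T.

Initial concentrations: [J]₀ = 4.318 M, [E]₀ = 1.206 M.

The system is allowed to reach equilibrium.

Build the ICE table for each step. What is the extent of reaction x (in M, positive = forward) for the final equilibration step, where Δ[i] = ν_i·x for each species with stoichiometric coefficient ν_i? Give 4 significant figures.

Q₀ = 0.09408 vs Keq = 0.6216 ⇒ Q<K, forward
Step 1:
                  J         E
  init        4.318     1.206
  Δ          -0.569    0.8536
  eq          3.749      2.06
  solve Keq expr → x = 0.2845; check Q = 0.6216

x = 0.2845 M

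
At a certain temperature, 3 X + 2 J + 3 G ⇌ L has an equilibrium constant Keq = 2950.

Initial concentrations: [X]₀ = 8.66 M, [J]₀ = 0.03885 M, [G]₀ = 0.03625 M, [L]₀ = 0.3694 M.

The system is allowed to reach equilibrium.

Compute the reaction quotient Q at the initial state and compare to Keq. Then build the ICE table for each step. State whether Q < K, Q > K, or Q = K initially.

Q₀ = 7911 vs Keq = 2950 ⇒ Q>K, reverse
Step 1:
                  X         J         G         L
  init         8.66   0.03885   0.03625    0.3694
  Δ        0.009234  0.006156  0.009234 -0.003078
  eq          8.669   0.04501   0.04548    0.3663
  solve Keq expr → x = -0.003078; check Q = 2950

Q₀ = 7911; Q > K (proceeds reverse)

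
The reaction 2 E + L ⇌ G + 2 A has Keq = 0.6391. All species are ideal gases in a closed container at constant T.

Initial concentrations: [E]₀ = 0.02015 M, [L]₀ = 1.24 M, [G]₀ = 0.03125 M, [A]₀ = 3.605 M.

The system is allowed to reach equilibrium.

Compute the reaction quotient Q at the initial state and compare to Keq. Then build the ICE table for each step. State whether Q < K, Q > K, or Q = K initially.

Q₀ = 806.7; Q > K (proceeds reverse)

Q₀ = 806.7 vs Keq = 0.6391 ⇒ Q>K, reverse
Step 1:
                   E          L          G          A
  I          0.02015       1.24    0.03125      3.605
  C          0.06163    0.03082   -0.03082   -0.06163
  E          0.08178      1.271 4.3268e-04      3.543
  solve Keq expr → x = -0.03082; check Q = 0.6391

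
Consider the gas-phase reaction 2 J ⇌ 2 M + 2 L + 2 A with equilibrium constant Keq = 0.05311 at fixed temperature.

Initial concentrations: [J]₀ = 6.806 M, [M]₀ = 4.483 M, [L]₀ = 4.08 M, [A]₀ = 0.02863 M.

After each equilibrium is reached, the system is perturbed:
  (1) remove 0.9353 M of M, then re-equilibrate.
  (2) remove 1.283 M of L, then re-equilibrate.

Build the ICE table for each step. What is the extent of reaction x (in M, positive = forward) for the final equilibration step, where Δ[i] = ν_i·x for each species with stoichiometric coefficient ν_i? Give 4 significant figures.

x = 0.02069 M

Q₀ = 0.00592 vs Keq = 0.05311 ⇒ Q<K, forward
Step 1:
                    J           M           L           A
  init          6.806       4.483        4.08     0.02863
  Δ          -0.05432     0.05432     0.05432     0.05432
  eq            6.752       4.537       4.134     0.08295
  solve Keq expr → x = 0.02716; check Q = 0.05311
Then remove 0.9353 M of M.
Step 2:
                    J           M           L           A
  init          6.752       3.602       4.134     0.08295
  Δ          -0.02014     0.02014     0.02014     0.02014
  eq            6.732       3.622       4.154      0.1031
  solve Keq expr → x = 0.01007; check Q = 0.05311
Then remove 1.283 M of L.
Step 3:
                    J           M           L           A
  init          6.732       3.622       2.871      0.1031
  Δ          -0.04139     0.04139     0.04139     0.04139
  eq             6.69       3.664       2.913      0.1445
  solve Keq expr → x = 0.02069; check Q = 0.05311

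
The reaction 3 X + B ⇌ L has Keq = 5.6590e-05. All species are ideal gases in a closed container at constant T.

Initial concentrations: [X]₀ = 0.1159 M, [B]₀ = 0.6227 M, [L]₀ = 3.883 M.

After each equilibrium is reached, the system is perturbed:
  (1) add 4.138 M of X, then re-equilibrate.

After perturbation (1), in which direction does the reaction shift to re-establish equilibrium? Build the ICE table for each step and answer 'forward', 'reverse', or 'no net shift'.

Direction: forward

Q₀ = 4005 vs Keq = 5.6590e-05 ⇒ Q>K, reverse
Step 1:
                    X           B           L
  init         0.1159      0.6227       3.883
  Δ             10.74       3.579      -3.579
  eq            10.85       4.202       0.304
  solve Keq expr → x = -3.579; check Q = 5.6590e-05
Then add 4.138 M of X.
Step 2:
                    X           B           L
  init          14.99       4.202       0.304
  Δ           -0.9267     -0.3089      0.3089
  eq            14.06       3.893      0.6129
  solve Keq expr → x = 0.3089; check Q = 5.6590e-05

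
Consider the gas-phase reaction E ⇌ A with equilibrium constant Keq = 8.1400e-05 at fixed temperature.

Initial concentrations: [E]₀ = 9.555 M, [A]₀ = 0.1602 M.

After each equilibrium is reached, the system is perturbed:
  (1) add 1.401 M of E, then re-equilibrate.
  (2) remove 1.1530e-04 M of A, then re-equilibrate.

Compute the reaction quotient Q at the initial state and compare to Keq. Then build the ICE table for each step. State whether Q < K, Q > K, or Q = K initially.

Q₀ = 0.01677 vs Keq = 8.1400e-05 ⇒ Q>K, reverse
Step 1:
                    E           A
  I             9.555      0.1602
  C            0.1594     -0.1594
  E             9.714  7.9075e-04
  solve Keq expr → x = -0.1594; check Q = 8.1400e-05
Then add 1.401 M of E.
Step 2:
                    E           A
  I             11.12  7.9075e-04
  C       -1.1403e-04  1.1403e-04
  E             11.12  9.0479e-04
  solve Keq expr → x = 1.1403e-04; check Q = 8.1400e-05
Then remove 1.1530e-04 M of A.
Step 3:
                    E           A
  I             11.12  7.8949e-04
  C       -1.1529e-04  1.1529e-04
  E             11.12  9.0478e-04
  solve Keq expr → x = 1.1529e-04; check Q = 8.1400e-05

Q₀ = 0.01677; Q > K (proceeds reverse)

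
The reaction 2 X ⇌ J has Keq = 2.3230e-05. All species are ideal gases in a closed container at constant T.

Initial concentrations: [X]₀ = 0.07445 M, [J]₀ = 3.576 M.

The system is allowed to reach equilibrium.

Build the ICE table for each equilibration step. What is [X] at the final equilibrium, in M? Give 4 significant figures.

Q₀ = 645.2 vs Keq = 2.3230e-05 ⇒ Q>K, reverse
Step 1:
                   X          J
  init       0.07445      3.576
  Δ             7.15     -3.575
  eq           7.224   0.001212
  solve Keq expr → x = -3.575; check Q = 2.3230e-05

[X]_eq = 7.224 M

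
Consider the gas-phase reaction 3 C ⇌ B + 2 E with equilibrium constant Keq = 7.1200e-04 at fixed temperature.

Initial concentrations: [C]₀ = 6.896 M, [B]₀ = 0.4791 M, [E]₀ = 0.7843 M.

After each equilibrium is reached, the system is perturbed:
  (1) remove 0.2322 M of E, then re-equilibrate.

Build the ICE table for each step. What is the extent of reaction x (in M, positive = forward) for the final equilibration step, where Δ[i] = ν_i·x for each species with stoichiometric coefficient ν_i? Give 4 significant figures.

Q₀ = 8.9867e-04 vs Keq = 7.1200e-04 ⇒ Q>K, reverse
Step 1:
                  C         B         E
  I           6.896    0.4791    0.7843
  C         0.08004  -0.02668  -0.05336
  E           6.976    0.4524    0.7309
  solve Keq expr → x = -0.02668; check Q = 7.1200e-04
Then remove 0.2322 M of E.
Step 2:
                  C         B         E
  I           6.976    0.4524    0.4987
  C         -0.2208    0.0736    0.1472
  E           6.755     0.526    0.6459
  solve Keq expr → x = 0.0736; check Q = 7.1200e-04

x = 0.0736 M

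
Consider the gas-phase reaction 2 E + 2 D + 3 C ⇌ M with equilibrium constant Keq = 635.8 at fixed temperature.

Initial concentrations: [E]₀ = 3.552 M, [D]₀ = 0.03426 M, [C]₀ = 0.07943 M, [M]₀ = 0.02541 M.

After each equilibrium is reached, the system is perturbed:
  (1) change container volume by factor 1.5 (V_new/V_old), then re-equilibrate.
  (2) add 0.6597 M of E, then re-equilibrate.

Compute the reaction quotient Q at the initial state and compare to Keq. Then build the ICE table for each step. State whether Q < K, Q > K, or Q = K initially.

Q₀ = 3424 vs Keq = 635.8 ⇒ Q>K, reverse
Step 1:
                   E          D          C          M
  I            3.552    0.03426    0.07943    0.02541
  C          0.01369    0.01369    0.02053  -0.006845
  E            3.566    0.04795    0.09996    0.01857
  solve Keq expr → x = -0.006845; check Q = 635.8
Then change container volume by factor 1.5 (V_new/V_old).
Step 2:
                   E          D          C          M
  I            2.377    0.03197    0.06664    0.01238
  C          0.01421    0.01421    0.02131  -0.007103
  E            2.391    0.04617    0.08795   0.005274
  solve Keq expr → x = -0.007103; check Q = 635.8
Then add 0.6597 M of E.
Step 3:
                   E          D          C          M
  I            3.051    0.04617    0.08795   0.005274
  C        -0.002675  -0.002675  -0.004013   0.001338
  E            3.048     0.0435    0.08394   0.006611
  solve Keq expr → x = 0.001338; check Q = 635.8

Q₀ = 3424; Q > K (proceeds reverse)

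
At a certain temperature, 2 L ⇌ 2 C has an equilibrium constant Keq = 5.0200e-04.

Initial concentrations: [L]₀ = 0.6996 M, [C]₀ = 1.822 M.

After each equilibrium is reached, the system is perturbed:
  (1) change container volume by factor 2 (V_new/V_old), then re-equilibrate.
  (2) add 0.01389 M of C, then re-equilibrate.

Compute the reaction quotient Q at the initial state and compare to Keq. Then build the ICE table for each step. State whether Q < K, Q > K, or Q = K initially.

Q₀ = 6.783; Q > K (proceeds reverse)

Q₀ = 6.783 vs Keq = 5.0200e-04 ⇒ Q>K, reverse
Step 1:
                  L         C
  init       0.6996     1.822
  Δ           1.767    -1.767
  eq          2.466   0.05526
  solve Keq expr → x = -0.8834; check Q = 5.0200e-04
Then change container volume by factor 2 (V_new/V_old).
Step 2:
                  L         C
  init        1.233   0.02763
  Δ               0         0
  eq          1.233   0.02763
  solve Keq expr → x = 0; check Q = 5.0200e-04
Then add 0.01389 M of C.
Step 3:
                  L         C
  init        1.233   0.04152
  Δ         0.01359  -0.01359
  eq          1.247   0.02793
  solve Keq expr → x = -0.006793; check Q = 5.0200e-04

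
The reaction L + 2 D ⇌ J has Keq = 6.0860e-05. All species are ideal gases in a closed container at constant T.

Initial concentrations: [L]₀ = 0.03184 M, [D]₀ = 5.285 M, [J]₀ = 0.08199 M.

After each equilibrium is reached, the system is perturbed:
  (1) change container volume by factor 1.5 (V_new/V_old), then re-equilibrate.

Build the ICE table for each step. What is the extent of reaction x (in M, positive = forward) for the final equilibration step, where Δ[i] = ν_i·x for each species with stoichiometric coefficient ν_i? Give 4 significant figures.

x = -7.5968e-05 M

Q₀ = 0.09219 vs Keq = 6.0860e-05 ⇒ Q>K, reverse
Step 1:
                  L         D         J
  init      0.03184     5.285   0.08199
  Δ         0.08178    0.1636  -0.08178
  eq         0.1136     5.449 2.0529e-04
  solve Keq expr → x = -0.08178; check Q = 6.0860e-05
Then change container volume by factor 1.5 (V_new/V_old).
Step 2:
                  L         D         J
  init      0.07575     3.632 1.3686e-04
  Δ       7.5968e-05 1.5194e-04 -7.5968e-05
  eq        0.07583     3.633 6.0893e-05
  solve Keq expr → x = -7.5968e-05; check Q = 6.0860e-05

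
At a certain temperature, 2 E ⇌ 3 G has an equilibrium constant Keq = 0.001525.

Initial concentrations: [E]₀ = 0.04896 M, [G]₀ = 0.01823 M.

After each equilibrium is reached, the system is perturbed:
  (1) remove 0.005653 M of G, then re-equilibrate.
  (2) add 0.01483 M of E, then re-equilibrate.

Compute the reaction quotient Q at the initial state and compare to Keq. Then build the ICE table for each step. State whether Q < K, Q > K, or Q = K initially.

Q₀ = 0.002527 vs Keq = 0.001525 ⇒ Q>K, reverse
Step 1:
                    E           G
  init        0.04896     0.01823
  Δ          0.001654    -0.00248
  eq          0.05061     0.01575
  solve Keq expr → x = -8.2682e-04; check Q = 0.001525
Then remove 0.005653 M of G.
Step 2:
                    E           G
  init        0.05061      0.0101
  Δ         -0.003306    0.004959
  eq          0.04731     0.01506
  solve Keq expr → x = 0.001653; check Q = 0.001525
Then add 0.01483 M of E.
Step 3:
                    E           G
  init        0.06214     0.01506
  Δ         -0.001771    0.002657
  eq          0.06037     0.01771
  solve Keq expr → x = 8.8559e-04; check Q = 0.001525

Q₀ = 0.002527; Q > K (proceeds reverse)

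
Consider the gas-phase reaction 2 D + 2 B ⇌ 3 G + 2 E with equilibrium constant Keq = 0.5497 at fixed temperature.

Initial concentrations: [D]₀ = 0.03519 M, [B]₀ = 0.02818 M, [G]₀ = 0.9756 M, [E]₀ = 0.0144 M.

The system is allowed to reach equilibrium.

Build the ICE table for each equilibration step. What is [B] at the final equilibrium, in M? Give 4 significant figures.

[B]_eq = 0.04102 M

Q₀ = 195.8 vs Keq = 0.5497 ⇒ Q>K, reverse
Step 1:
                    D           B           G           E
  init        0.03519     0.02818      0.9756      0.0144
  Δ           0.01284     0.01284    -0.01926    -0.01284
  eq          0.04803     0.04102      0.9563    0.001562
  solve Keq expr → x = -0.006419; check Q = 0.5497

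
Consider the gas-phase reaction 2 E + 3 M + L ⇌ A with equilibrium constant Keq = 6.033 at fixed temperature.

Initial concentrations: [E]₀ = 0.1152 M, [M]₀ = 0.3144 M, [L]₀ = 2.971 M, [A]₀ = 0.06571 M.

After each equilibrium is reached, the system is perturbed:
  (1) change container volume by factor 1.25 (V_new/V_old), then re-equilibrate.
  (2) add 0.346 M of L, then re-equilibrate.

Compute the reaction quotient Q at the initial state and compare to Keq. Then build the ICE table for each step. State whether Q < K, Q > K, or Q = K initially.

Q₀ = 53.63 vs Keq = 6.033 ⇒ Q>K, reverse
Step 1:
                   E          M          L          A
  Initial     0.1152     0.3144      2.971    0.06571
  Change     0.05921    0.08882    0.02961   -0.02961
  Equil       0.1744     0.4032      3.001     0.0361
  solve Keq expr → x = -0.02961; check Q = 6.033
Then change container volume by factor 1.25 (V_new/V_old).
Step 2:
                   E          M          L          A
  Initial     0.1395     0.3226        2.4    0.02888
  Change     0.02287    0.03431    0.01144   -0.01144
  Equil       0.1624     0.3569      2.412    0.01745
  solve Keq expr → x = -0.01144; check Q = 6.033
Then add 0.346 M of L.
Step 3:
                   E          M          L          A
  Initial     0.1624     0.3569      2.758    0.01745
  Change   -0.002532  -0.003798  -0.001266   0.001266
  Equil       0.1599     0.3531      2.757    0.01871
  solve Keq expr → x = 0.001266; check Q = 6.033

Q₀ = 53.63; Q > K (proceeds reverse)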